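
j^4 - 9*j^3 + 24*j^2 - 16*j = j*(j - 4)^2*(j - 1)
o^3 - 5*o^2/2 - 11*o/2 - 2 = (o - 4)*(o + 1/2)*(o + 1)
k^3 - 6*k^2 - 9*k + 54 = (k - 6)*(k - 3)*(k + 3)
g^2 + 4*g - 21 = (g - 3)*(g + 7)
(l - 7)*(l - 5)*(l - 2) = l^3 - 14*l^2 + 59*l - 70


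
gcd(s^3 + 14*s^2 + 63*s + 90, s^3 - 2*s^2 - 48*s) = s + 6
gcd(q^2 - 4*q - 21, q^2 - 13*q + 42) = q - 7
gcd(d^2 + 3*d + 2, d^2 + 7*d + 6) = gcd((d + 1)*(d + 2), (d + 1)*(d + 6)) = d + 1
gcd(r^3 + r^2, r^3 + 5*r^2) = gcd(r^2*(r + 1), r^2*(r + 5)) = r^2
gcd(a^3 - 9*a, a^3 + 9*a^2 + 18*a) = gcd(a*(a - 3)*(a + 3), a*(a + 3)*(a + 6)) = a^2 + 3*a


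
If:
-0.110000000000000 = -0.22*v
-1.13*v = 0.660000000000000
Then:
No Solution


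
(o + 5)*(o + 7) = o^2 + 12*o + 35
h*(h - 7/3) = h^2 - 7*h/3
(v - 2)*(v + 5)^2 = v^3 + 8*v^2 + 5*v - 50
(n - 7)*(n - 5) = n^2 - 12*n + 35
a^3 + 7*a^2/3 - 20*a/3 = a*(a - 5/3)*(a + 4)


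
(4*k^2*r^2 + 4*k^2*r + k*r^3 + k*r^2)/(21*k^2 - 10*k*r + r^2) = k*r*(4*k*r + 4*k + r^2 + r)/(21*k^2 - 10*k*r + r^2)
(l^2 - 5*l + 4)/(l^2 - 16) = (l - 1)/(l + 4)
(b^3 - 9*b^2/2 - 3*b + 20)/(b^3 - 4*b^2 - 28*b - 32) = (b^2 - 13*b/2 + 10)/(b^2 - 6*b - 16)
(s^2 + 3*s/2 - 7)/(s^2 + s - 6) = (s + 7/2)/(s + 3)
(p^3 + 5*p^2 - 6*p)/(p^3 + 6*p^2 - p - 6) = p/(p + 1)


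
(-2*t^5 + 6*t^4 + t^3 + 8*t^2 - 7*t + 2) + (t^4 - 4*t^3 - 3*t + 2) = -2*t^5 + 7*t^4 - 3*t^3 + 8*t^2 - 10*t + 4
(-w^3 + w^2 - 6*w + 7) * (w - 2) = -w^4 + 3*w^3 - 8*w^2 + 19*w - 14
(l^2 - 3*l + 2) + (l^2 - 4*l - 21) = 2*l^2 - 7*l - 19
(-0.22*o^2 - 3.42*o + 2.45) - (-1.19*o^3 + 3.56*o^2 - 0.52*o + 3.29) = 1.19*o^3 - 3.78*o^2 - 2.9*o - 0.84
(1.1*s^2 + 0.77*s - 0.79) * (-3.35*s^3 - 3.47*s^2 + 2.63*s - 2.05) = -3.685*s^5 - 6.3965*s^4 + 2.8676*s^3 + 2.5114*s^2 - 3.6562*s + 1.6195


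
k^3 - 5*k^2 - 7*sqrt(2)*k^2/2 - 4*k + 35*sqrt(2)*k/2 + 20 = (k - 5)*(k - 4*sqrt(2))*(k + sqrt(2)/2)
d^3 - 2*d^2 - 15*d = d*(d - 5)*(d + 3)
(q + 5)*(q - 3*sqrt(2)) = q^2 - 3*sqrt(2)*q + 5*q - 15*sqrt(2)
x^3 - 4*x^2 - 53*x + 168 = (x - 8)*(x - 3)*(x + 7)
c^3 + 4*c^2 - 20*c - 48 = (c - 4)*(c + 2)*(c + 6)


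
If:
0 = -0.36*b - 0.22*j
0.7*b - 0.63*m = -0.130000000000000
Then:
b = 0.9*m - 0.185714285714286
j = 0.303896103896104 - 1.47272727272727*m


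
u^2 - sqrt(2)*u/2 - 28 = (u - 4*sqrt(2))*(u + 7*sqrt(2)/2)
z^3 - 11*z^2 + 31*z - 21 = (z - 7)*(z - 3)*(z - 1)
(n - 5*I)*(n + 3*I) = n^2 - 2*I*n + 15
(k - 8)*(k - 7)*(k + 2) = k^3 - 13*k^2 + 26*k + 112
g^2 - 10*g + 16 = (g - 8)*(g - 2)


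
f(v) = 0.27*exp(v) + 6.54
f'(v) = 0.27*exp(v)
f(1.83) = 8.22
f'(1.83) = 1.68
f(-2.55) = 6.56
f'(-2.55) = 0.02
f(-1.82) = 6.58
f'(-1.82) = 0.04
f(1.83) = 8.22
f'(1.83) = 1.68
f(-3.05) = 6.55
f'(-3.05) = 0.01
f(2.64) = 10.32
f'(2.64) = 3.78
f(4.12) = 23.16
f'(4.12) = 16.62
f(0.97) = 7.25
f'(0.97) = 0.71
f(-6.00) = 6.54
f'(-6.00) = 0.00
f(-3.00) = 6.55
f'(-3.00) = 0.01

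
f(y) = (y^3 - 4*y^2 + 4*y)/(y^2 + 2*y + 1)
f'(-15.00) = 0.92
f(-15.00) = -22.12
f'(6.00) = 0.75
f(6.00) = 1.96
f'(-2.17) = -21.20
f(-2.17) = -27.57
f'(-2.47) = -11.61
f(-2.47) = -22.84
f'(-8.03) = 0.64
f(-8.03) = -16.35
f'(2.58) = 0.22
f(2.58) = 0.07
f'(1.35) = -0.33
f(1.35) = 0.10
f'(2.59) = 0.23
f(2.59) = 0.07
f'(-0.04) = 5.07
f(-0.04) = -0.18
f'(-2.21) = -19.41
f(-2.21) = -26.75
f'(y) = (-2*y - 2)*(y^3 - 4*y^2 + 4*y)/(y^2 + 2*y + 1)^2 + (3*y^2 - 8*y + 4)/(y^2 + 2*y + 1)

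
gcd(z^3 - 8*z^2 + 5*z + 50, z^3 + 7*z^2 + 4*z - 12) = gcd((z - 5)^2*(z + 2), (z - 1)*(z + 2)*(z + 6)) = z + 2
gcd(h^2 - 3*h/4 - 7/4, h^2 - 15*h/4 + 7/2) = h - 7/4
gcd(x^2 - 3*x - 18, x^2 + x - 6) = x + 3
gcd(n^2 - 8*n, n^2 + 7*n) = n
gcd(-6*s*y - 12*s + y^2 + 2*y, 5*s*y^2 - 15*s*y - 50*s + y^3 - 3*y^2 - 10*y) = y + 2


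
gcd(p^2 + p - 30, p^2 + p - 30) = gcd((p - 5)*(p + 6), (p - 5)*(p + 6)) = p^2 + p - 30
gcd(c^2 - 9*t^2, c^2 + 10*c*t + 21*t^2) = c + 3*t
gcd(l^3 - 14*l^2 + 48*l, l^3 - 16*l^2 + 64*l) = l^2 - 8*l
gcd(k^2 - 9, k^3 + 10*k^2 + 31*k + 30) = k + 3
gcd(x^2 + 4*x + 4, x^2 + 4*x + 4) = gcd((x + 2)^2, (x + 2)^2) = x^2 + 4*x + 4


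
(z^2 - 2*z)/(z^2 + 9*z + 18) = z*(z - 2)/(z^2 + 9*z + 18)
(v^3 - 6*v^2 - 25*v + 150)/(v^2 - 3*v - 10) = (v^2 - v - 30)/(v + 2)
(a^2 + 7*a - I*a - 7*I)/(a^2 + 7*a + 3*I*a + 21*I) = (a - I)/(a + 3*I)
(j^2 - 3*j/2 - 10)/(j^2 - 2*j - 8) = (j + 5/2)/(j + 2)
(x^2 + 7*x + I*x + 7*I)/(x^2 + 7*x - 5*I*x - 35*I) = (x + I)/(x - 5*I)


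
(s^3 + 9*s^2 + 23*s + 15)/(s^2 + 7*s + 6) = (s^2 + 8*s + 15)/(s + 6)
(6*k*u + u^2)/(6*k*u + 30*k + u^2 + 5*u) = u/(u + 5)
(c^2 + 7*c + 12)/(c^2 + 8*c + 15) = (c + 4)/(c + 5)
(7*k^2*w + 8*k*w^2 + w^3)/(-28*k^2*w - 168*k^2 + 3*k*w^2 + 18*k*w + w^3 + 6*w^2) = w*(k + w)/(-4*k*w - 24*k + w^2 + 6*w)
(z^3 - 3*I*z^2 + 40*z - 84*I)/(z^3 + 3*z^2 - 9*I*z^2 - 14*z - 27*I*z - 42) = (z + 6*I)/(z + 3)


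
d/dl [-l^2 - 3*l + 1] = -2*l - 3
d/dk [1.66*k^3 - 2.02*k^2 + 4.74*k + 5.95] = 4.98*k^2 - 4.04*k + 4.74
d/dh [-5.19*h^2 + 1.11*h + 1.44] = 1.11 - 10.38*h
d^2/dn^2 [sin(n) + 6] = -sin(n)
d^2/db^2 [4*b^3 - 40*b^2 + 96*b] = 24*b - 80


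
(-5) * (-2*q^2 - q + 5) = 10*q^2 + 5*q - 25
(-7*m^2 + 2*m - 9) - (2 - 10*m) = -7*m^2 + 12*m - 11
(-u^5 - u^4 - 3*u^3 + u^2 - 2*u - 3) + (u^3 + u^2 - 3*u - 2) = -u^5 - u^4 - 2*u^3 + 2*u^2 - 5*u - 5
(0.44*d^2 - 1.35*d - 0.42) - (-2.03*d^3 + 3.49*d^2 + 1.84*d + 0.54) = 2.03*d^3 - 3.05*d^2 - 3.19*d - 0.96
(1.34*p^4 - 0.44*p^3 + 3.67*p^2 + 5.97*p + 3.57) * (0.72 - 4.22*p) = -5.6548*p^5 + 2.8216*p^4 - 15.8042*p^3 - 22.551*p^2 - 10.767*p + 2.5704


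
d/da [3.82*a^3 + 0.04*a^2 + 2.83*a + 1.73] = 11.46*a^2 + 0.08*a + 2.83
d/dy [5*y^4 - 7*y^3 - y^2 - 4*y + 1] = 20*y^3 - 21*y^2 - 2*y - 4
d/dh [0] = 0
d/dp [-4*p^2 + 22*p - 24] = 22 - 8*p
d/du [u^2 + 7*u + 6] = 2*u + 7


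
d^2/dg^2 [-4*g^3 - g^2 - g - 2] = -24*g - 2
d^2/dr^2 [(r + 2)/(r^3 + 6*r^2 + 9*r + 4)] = 6*(r^3 + 8*r^2 + 24*r + 26)/(r^7 + 16*r^6 + 102*r^5 + 332*r^4 + 593*r^3 + 588*r^2 + 304*r + 64)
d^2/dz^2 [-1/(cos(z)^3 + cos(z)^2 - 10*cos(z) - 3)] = ((37*cos(z) - 8*cos(2*z) - 9*cos(3*z))*(cos(z)^3 + cos(z)^2 - 10*cos(z) - 3)/4 - 2*(3*cos(z)^2 + 2*cos(z) - 10)^2*sin(z)^2)/(cos(z)^3 + cos(z)^2 - 10*cos(z) - 3)^3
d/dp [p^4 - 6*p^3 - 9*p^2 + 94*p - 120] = 4*p^3 - 18*p^2 - 18*p + 94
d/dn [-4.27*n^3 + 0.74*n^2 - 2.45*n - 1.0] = -12.81*n^2 + 1.48*n - 2.45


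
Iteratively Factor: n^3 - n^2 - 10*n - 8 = (n + 2)*(n^2 - 3*n - 4) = (n + 1)*(n + 2)*(n - 4)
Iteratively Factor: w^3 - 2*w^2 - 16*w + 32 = (w - 2)*(w^2 - 16) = (w - 4)*(w - 2)*(w + 4)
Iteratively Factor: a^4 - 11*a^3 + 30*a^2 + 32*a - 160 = (a - 4)*(a^3 - 7*a^2 + 2*a + 40) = (a - 5)*(a - 4)*(a^2 - 2*a - 8) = (a - 5)*(a - 4)^2*(a + 2)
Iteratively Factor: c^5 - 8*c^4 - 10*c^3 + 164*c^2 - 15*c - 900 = (c - 5)*(c^4 - 3*c^3 - 25*c^2 + 39*c + 180) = (c - 5)*(c + 3)*(c^3 - 6*c^2 - 7*c + 60) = (c - 5)*(c - 4)*(c + 3)*(c^2 - 2*c - 15) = (c - 5)^2*(c - 4)*(c + 3)*(c + 3)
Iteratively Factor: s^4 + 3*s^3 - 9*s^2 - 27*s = (s + 3)*(s^3 - 9*s) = s*(s + 3)*(s^2 - 9) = s*(s - 3)*(s + 3)*(s + 3)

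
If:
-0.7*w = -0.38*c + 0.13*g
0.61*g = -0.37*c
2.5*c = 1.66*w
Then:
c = 0.00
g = 0.00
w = 0.00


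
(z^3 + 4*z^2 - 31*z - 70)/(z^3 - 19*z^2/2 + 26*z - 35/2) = 2*(z^2 + 9*z + 14)/(2*z^2 - 9*z + 7)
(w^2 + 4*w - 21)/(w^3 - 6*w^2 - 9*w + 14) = (w^2 + 4*w - 21)/(w^3 - 6*w^2 - 9*w + 14)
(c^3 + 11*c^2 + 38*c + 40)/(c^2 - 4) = (c^2 + 9*c + 20)/(c - 2)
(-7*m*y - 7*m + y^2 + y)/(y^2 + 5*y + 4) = (-7*m + y)/(y + 4)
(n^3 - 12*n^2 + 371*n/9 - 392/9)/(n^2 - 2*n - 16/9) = (3*n^2 - 28*n + 49)/(3*n + 2)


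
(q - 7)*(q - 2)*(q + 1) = q^3 - 8*q^2 + 5*q + 14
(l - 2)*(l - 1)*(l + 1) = l^3 - 2*l^2 - l + 2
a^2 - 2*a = a*(a - 2)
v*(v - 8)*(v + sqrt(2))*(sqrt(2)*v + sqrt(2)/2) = sqrt(2)*v^4 - 15*sqrt(2)*v^3/2 + 2*v^3 - 15*v^2 - 4*sqrt(2)*v^2 - 8*v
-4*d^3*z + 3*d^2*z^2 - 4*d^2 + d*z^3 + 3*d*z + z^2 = (-d + z)*(4*d + z)*(d*z + 1)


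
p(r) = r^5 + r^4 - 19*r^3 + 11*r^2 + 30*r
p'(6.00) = 5454.00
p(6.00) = 5544.00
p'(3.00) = 96.00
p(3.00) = 0.00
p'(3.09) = 127.58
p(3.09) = 10.03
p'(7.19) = 12090.72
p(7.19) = 15609.82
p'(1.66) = -34.29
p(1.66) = 13.40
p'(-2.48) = -247.01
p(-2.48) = 227.08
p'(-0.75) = -18.67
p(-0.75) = -8.22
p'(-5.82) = 2919.38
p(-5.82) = -1586.57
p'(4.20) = 969.12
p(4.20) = 530.45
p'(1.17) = -6.51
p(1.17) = 23.79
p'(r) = 5*r^4 + 4*r^3 - 57*r^2 + 22*r + 30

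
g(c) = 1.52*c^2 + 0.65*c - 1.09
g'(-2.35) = -6.49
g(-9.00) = 116.18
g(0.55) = -0.27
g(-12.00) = 209.99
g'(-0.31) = -0.29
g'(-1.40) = -3.61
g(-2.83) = 9.24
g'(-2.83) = -7.95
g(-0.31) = -1.15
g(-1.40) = 0.98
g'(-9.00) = -26.71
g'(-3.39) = -9.66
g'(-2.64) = -7.38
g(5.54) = 49.16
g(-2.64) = 7.79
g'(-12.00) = -35.83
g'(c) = 3.04*c + 0.65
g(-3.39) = 14.17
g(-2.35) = 5.78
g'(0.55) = 2.32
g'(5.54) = 17.49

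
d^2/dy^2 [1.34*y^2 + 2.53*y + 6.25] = 2.68000000000000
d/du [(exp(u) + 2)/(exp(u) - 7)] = -9*exp(u)/(exp(u) - 7)^2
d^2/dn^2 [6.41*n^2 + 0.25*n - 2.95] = 12.8200000000000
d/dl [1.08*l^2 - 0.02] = 2.16*l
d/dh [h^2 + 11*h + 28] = 2*h + 11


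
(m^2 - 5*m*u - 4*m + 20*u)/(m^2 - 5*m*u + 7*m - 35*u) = (m - 4)/(m + 7)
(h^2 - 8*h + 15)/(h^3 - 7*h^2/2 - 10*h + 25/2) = 2*(h - 3)/(2*h^2 + 3*h - 5)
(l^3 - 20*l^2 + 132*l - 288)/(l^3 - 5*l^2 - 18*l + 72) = (l^2 - 14*l + 48)/(l^2 + l - 12)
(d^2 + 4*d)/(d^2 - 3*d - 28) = d/(d - 7)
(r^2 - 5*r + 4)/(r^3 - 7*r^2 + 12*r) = (r - 1)/(r*(r - 3))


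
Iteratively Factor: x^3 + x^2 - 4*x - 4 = (x - 2)*(x^2 + 3*x + 2) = (x - 2)*(x + 1)*(x + 2)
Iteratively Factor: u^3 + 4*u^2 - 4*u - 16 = (u - 2)*(u^2 + 6*u + 8) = (u - 2)*(u + 4)*(u + 2)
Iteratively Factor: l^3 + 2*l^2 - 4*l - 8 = (l + 2)*(l^2 - 4) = (l - 2)*(l + 2)*(l + 2)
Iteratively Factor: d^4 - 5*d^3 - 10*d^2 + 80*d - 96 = (d + 4)*(d^3 - 9*d^2 + 26*d - 24) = (d - 2)*(d + 4)*(d^2 - 7*d + 12) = (d - 4)*(d - 2)*(d + 4)*(d - 3)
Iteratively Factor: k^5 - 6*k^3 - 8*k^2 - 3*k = (k + 1)*(k^4 - k^3 - 5*k^2 - 3*k) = k*(k + 1)*(k^3 - k^2 - 5*k - 3) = k*(k + 1)^2*(k^2 - 2*k - 3) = k*(k + 1)^3*(k - 3)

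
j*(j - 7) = j^2 - 7*j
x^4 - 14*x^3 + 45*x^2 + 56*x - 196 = (x - 7)^2*(x - 2)*(x + 2)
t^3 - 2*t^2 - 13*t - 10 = (t - 5)*(t + 1)*(t + 2)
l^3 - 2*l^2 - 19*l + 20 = (l - 5)*(l - 1)*(l + 4)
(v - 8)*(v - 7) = v^2 - 15*v + 56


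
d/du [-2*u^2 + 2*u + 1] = 2 - 4*u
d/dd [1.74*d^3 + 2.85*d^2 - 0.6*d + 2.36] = 5.22*d^2 + 5.7*d - 0.6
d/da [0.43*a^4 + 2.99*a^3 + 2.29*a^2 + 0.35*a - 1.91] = 1.72*a^3 + 8.97*a^2 + 4.58*a + 0.35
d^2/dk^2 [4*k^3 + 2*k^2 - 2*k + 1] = 24*k + 4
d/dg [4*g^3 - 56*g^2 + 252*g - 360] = 12*g^2 - 112*g + 252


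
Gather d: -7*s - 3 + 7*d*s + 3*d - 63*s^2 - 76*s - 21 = d*(7*s + 3) - 63*s^2 - 83*s - 24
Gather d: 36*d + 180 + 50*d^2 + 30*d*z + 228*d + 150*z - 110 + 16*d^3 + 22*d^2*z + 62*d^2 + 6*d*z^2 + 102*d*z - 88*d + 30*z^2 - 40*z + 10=16*d^3 + d^2*(22*z + 112) + d*(6*z^2 + 132*z + 176) + 30*z^2 + 110*z + 80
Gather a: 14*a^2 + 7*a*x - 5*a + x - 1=14*a^2 + a*(7*x - 5) + x - 1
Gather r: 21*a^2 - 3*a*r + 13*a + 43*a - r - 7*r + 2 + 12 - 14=21*a^2 + 56*a + r*(-3*a - 8)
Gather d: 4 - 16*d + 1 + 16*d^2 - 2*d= 16*d^2 - 18*d + 5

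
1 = 1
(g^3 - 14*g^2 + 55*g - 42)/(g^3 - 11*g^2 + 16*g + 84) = (g - 1)/(g + 2)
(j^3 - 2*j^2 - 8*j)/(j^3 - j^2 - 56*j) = (-j^2 + 2*j + 8)/(-j^2 + j + 56)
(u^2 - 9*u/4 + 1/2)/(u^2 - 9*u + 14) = (u - 1/4)/(u - 7)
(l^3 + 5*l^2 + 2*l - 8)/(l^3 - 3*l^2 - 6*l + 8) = (l + 4)/(l - 4)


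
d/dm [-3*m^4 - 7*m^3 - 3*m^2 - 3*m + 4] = -12*m^3 - 21*m^2 - 6*m - 3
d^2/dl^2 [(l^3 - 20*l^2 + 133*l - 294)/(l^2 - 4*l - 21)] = 180/(l^3 + 9*l^2 + 27*l + 27)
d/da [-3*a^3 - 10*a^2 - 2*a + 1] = -9*a^2 - 20*a - 2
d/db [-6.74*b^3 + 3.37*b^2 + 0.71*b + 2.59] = -20.22*b^2 + 6.74*b + 0.71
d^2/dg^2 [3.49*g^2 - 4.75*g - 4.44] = 6.98000000000000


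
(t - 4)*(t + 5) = t^2 + t - 20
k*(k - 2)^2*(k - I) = k^4 - 4*k^3 - I*k^3 + 4*k^2 + 4*I*k^2 - 4*I*k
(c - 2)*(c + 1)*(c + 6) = c^3 + 5*c^2 - 8*c - 12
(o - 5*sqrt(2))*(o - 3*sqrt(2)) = o^2 - 8*sqrt(2)*o + 30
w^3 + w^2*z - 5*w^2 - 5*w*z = w*(w - 5)*(w + z)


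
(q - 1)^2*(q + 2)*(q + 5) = q^4 + 5*q^3 - 3*q^2 - 13*q + 10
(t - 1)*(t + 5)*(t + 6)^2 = t^4 + 16*t^3 + 79*t^2 + 84*t - 180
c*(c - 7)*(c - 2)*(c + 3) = c^4 - 6*c^3 - 13*c^2 + 42*c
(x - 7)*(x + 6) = x^2 - x - 42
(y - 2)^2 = y^2 - 4*y + 4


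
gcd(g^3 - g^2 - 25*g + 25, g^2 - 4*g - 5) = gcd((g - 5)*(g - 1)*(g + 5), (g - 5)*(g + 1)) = g - 5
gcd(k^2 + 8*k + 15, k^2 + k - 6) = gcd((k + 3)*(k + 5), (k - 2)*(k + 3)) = k + 3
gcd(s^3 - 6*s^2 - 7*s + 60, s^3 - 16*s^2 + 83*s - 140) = s^2 - 9*s + 20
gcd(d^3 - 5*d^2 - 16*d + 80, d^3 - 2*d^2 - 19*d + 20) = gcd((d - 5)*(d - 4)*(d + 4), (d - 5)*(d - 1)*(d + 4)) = d^2 - d - 20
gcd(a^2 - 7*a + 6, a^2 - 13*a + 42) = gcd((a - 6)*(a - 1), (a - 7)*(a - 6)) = a - 6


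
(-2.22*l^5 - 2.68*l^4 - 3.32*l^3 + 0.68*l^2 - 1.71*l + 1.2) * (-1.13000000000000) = 2.5086*l^5 + 3.0284*l^4 + 3.7516*l^3 - 0.7684*l^2 + 1.9323*l - 1.356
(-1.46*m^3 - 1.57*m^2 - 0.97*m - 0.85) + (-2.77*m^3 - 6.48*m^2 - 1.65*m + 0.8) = -4.23*m^3 - 8.05*m^2 - 2.62*m - 0.0499999999999999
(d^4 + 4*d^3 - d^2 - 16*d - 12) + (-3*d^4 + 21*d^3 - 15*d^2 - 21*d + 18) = -2*d^4 + 25*d^3 - 16*d^2 - 37*d + 6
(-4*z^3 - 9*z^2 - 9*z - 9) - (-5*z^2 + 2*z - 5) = -4*z^3 - 4*z^2 - 11*z - 4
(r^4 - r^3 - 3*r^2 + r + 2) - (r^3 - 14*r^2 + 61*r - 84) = r^4 - 2*r^3 + 11*r^2 - 60*r + 86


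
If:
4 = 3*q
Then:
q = 4/3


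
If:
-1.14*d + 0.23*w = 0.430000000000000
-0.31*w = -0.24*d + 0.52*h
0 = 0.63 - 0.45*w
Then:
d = -0.09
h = -0.88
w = 1.40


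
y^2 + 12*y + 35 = (y + 5)*(y + 7)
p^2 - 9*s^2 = (p - 3*s)*(p + 3*s)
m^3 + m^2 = m^2*(m + 1)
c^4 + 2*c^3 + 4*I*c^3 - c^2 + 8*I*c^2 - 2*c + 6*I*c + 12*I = (c + 2)*(c - I)*(c + 2*I)*(c + 3*I)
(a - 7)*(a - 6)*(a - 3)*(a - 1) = a^4 - 17*a^3 + 97*a^2 - 207*a + 126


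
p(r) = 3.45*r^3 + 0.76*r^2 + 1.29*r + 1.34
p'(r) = 10.35*r^2 + 1.52*r + 1.29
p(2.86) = 91.95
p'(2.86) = 90.30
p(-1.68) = -15.04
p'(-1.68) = 27.95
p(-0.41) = 0.70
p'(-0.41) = 2.41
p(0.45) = 2.39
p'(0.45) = 4.07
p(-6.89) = -1099.90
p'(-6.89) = 482.15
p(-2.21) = -35.04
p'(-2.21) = 48.48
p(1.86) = 28.57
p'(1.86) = 39.92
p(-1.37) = -7.87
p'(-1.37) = 18.63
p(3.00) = 105.20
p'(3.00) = 99.00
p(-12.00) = -5866.30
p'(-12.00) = 1473.45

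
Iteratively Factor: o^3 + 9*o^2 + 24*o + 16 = (o + 1)*(o^2 + 8*o + 16) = (o + 1)*(o + 4)*(o + 4)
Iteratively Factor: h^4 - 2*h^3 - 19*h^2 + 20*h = (h - 1)*(h^3 - h^2 - 20*h) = (h - 1)*(h + 4)*(h^2 - 5*h) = (h - 5)*(h - 1)*(h + 4)*(h)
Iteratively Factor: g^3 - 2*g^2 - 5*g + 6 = (g - 1)*(g^2 - g - 6) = (g - 1)*(g + 2)*(g - 3)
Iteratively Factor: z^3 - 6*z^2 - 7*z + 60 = (z - 4)*(z^2 - 2*z - 15) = (z - 5)*(z - 4)*(z + 3)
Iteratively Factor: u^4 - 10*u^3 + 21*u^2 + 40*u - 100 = (u + 2)*(u^3 - 12*u^2 + 45*u - 50) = (u - 5)*(u + 2)*(u^2 - 7*u + 10) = (u - 5)^2*(u + 2)*(u - 2)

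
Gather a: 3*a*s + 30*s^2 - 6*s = 3*a*s + 30*s^2 - 6*s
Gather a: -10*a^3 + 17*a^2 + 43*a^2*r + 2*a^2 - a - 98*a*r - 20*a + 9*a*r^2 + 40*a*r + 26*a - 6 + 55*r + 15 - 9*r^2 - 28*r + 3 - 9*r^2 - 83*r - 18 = -10*a^3 + a^2*(43*r + 19) + a*(9*r^2 - 58*r + 5) - 18*r^2 - 56*r - 6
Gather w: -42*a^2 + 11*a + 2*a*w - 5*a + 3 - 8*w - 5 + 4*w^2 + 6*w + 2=-42*a^2 + 6*a + 4*w^2 + w*(2*a - 2)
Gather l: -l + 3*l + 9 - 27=2*l - 18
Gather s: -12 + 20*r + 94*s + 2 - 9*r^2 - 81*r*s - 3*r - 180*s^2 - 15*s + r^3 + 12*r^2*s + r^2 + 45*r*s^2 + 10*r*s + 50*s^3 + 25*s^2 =r^3 - 8*r^2 + 17*r + 50*s^3 + s^2*(45*r - 155) + s*(12*r^2 - 71*r + 79) - 10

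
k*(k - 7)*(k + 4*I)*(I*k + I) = I*k^4 - 4*k^3 - 6*I*k^3 + 24*k^2 - 7*I*k^2 + 28*k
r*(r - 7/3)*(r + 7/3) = r^3 - 49*r/9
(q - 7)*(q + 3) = q^2 - 4*q - 21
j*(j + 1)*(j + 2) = j^3 + 3*j^2 + 2*j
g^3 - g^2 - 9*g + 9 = (g - 3)*(g - 1)*(g + 3)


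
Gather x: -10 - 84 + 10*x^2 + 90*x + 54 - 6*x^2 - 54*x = 4*x^2 + 36*x - 40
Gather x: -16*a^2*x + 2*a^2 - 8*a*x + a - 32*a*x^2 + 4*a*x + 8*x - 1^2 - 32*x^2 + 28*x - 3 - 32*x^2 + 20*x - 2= 2*a^2 + a + x^2*(-32*a - 64) + x*(-16*a^2 - 4*a + 56) - 6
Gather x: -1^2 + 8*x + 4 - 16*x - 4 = -8*x - 1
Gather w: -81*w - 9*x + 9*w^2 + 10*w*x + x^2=9*w^2 + w*(10*x - 81) + x^2 - 9*x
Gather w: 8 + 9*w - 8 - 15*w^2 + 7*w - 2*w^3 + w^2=-2*w^3 - 14*w^2 + 16*w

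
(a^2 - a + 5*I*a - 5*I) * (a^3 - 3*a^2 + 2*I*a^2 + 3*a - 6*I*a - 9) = a^5 - 4*a^4 + 7*I*a^4 - 4*a^3 - 28*I*a^3 + 28*a^2 + 36*I*a^2 - 21*a - 60*I*a + 45*I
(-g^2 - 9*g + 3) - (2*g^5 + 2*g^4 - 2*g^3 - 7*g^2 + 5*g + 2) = -2*g^5 - 2*g^4 + 2*g^3 + 6*g^2 - 14*g + 1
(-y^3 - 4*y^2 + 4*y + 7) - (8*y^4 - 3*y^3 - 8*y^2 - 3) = -8*y^4 + 2*y^3 + 4*y^2 + 4*y + 10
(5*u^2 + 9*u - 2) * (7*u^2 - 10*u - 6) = 35*u^4 + 13*u^3 - 134*u^2 - 34*u + 12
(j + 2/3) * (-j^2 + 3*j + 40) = -j^3 + 7*j^2/3 + 42*j + 80/3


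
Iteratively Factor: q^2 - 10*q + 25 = (q - 5)*(q - 5)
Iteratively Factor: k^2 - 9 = (k + 3)*(k - 3)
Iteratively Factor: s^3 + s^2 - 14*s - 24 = (s - 4)*(s^2 + 5*s + 6) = (s - 4)*(s + 2)*(s + 3)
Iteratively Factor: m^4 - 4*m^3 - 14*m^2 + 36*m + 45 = (m + 1)*(m^3 - 5*m^2 - 9*m + 45) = (m - 3)*(m + 1)*(m^2 - 2*m - 15) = (m - 5)*(m - 3)*(m + 1)*(m + 3)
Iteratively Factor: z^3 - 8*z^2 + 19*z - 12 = (z - 1)*(z^2 - 7*z + 12) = (z - 3)*(z - 1)*(z - 4)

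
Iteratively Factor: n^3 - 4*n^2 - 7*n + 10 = (n - 5)*(n^2 + n - 2) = (n - 5)*(n - 1)*(n + 2)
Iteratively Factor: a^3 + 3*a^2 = (a + 3)*(a^2) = a*(a + 3)*(a)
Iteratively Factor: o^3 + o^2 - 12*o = (o + 4)*(o^2 - 3*o) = (o - 3)*(o + 4)*(o)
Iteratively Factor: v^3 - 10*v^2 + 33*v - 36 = (v - 3)*(v^2 - 7*v + 12) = (v - 4)*(v - 3)*(v - 3)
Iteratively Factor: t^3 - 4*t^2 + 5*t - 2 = (t - 2)*(t^2 - 2*t + 1) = (t - 2)*(t - 1)*(t - 1)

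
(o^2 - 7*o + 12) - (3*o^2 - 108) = -2*o^2 - 7*o + 120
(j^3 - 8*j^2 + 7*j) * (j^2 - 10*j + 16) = j^5 - 18*j^4 + 103*j^3 - 198*j^2 + 112*j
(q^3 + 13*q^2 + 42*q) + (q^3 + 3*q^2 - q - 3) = 2*q^3 + 16*q^2 + 41*q - 3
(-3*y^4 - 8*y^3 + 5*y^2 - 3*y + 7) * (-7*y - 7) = 21*y^5 + 77*y^4 + 21*y^3 - 14*y^2 - 28*y - 49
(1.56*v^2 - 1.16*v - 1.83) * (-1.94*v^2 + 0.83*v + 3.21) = -3.0264*v^4 + 3.5452*v^3 + 7.595*v^2 - 5.2425*v - 5.8743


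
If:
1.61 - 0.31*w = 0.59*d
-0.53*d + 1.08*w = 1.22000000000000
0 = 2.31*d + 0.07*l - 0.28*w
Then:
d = 1.70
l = -48.17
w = 1.96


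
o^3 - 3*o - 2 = (o - 2)*(o + 1)^2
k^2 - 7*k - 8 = (k - 8)*(k + 1)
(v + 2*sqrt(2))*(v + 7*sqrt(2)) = v^2 + 9*sqrt(2)*v + 28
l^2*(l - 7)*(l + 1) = l^4 - 6*l^3 - 7*l^2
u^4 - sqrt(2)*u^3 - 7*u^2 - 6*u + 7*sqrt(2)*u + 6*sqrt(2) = (u - 3)*(u + 1)*(u + 2)*(u - sqrt(2))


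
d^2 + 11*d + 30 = (d + 5)*(d + 6)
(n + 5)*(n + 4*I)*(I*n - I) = I*n^3 - 4*n^2 + 4*I*n^2 - 16*n - 5*I*n + 20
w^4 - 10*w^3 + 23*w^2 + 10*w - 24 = (w - 6)*(w - 4)*(w - 1)*(w + 1)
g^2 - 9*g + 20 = (g - 5)*(g - 4)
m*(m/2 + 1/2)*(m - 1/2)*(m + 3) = m^4/2 + 7*m^3/4 + m^2/2 - 3*m/4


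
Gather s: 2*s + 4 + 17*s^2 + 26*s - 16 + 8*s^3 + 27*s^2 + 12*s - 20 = 8*s^3 + 44*s^2 + 40*s - 32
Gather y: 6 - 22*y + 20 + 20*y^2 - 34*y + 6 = 20*y^2 - 56*y + 32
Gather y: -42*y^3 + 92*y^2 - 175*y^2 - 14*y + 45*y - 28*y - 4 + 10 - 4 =-42*y^3 - 83*y^2 + 3*y + 2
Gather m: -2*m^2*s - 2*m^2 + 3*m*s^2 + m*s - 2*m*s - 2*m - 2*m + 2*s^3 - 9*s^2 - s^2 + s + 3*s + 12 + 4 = m^2*(-2*s - 2) + m*(3*s^2 - s - 4) + 2*s^3 - 10*s^2 + 4*s + 16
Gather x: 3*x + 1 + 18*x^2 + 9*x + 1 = 18*x^2 + 12*x + 2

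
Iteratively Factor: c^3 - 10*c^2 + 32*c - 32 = (c - 4)*(c^2 - 6*c + 8) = (c - 4)^2*(c - 2)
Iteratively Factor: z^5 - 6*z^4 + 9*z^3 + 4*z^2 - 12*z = (z - 3)*(z^4 - 3*z^3 + 4*z) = z*(z - 3)*(z^3 - 3*z^2 + 4) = z*(z - 3)*(z - 2)*(z^2 - z - 2) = z*(z - 3)*(z - 2)*(z + 1)*(z - 2)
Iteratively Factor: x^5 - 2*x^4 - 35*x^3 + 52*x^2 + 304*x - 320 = (x + 4)*(x^4 - 6*x^3 - 11*x^2 + 96*x - 80) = (x + 4)^2*(x^3 - 10*x^2 + 29*x - 20) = (x - 4)*(x + 4)^2*(x^2 - 6*x + 5) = (x - 4)*(x - 1)*(x + 4)^2*(x - 5)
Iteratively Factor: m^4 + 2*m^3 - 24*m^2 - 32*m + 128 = (m - 2)*(m^3 + 4*m^2 - 16*m - 64) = (m - 2)*(m + 4)*(m^2 - 16) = (m - 2)*(m + 4)^2*(m - 4)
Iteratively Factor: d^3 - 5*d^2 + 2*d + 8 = (d - 2)*(d^2 - 3*d - 4) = (d - 2)*(d + 1)*(d - 4)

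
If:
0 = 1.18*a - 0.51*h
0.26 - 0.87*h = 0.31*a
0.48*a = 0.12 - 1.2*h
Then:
No Solution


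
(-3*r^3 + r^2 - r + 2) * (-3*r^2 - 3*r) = 9*r^5 + 6*r^4 - 3*r^2 - 6*r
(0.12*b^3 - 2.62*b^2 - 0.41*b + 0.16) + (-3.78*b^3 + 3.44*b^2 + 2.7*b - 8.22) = -3.66*b^3 + 0.82*b^2 + 2.29*b - 8.06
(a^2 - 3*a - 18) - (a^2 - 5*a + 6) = 2*a - 24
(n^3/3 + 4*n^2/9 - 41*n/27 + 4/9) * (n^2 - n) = n^5/3 + n^4/9 - 53*n^3/27 + 53*n^2/27 - 4*n/9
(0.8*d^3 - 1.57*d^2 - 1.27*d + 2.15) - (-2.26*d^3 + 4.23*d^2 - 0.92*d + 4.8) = 3.06*d^3 - 5.8*d^2 - 0.35*d - 2.65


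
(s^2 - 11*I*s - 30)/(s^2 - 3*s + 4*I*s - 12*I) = (s^2 - 11*I*s - 30)/(s^2 + s*(-3 + 4*I) - 12*I)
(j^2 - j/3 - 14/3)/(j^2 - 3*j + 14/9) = 3*(j + 2)/(3*j - 2)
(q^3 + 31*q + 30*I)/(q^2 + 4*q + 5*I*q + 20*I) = (q^2 - 5*I*q + 6)/(q + 4)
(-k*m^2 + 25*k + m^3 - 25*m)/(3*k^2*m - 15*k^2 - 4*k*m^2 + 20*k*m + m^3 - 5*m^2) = (-m - 5)/(3*k - m)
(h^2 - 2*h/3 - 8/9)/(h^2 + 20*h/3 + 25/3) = (9*h^2 - 6*h - 8)/(3*(3*h^2 + 20*h + 25))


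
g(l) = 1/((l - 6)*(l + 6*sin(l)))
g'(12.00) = -0.02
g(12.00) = 0.02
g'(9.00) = 0.00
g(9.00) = 0.03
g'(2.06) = -0.02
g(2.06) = -0.03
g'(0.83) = 0.03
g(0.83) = -0.04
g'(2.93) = -0.12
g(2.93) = -0.08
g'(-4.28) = -0.12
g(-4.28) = -0.08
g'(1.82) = -0.01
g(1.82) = -0.03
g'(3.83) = -5093.72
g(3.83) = -25.39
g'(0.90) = 0.02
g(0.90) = -0.04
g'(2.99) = -0.14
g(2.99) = -0.09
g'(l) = (-6*cos(l) - 1)/((l - 6)*(l + 6*sin(l))^2) - 1/((l - 6)^2*(l + 6*sin(l)))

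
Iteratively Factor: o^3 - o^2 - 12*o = (o - 4)*(o^2 + 3*o) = (o - 4)*(o + 3)*(o)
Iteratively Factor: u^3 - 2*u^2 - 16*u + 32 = (u - 4)*(u^2 + 2*u - 8) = (u - 4)*(u - 2)*(u + 4)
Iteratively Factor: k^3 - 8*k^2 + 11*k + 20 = (k + 1)*(k^2 - 9*k + 20) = (k - 4)*(k + 1)*(k - 5)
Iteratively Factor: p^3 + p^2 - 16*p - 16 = (p + 4)*(p^2 - 3*p - 4) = (p + 1)*(p + 4)*(p - 4)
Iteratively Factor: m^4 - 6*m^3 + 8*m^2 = (m - 2)*(m^3 - 4*m^2) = m*(m - 2)*(m^2 - 4*m) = m*(m - 4)*(m - 2)*(m)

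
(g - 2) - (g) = -2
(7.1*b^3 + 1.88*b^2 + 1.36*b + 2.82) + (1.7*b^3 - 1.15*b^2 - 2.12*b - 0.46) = 8.8*b^3 + 0.73*b^2 - 0.76*b + 2.36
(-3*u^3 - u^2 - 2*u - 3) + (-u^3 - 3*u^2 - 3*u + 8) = -4*u^3 - 4*u^2 - 5*u + 5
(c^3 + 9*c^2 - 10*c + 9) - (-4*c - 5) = c^3 + 9*c^2 - 6*c + 14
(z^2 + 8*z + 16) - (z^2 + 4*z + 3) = 4*z + 13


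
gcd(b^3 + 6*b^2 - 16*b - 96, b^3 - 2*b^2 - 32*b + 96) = b^2 + 2*b - 24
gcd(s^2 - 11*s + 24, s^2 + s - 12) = s - 3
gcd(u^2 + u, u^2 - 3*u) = u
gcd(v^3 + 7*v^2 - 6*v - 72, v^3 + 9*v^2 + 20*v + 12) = v + 6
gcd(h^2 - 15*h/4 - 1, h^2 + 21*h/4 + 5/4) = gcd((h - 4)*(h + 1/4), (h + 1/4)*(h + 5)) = h + 1/4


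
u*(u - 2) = u^2 - 2*u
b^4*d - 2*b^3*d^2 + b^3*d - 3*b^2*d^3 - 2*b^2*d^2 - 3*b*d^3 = b*(b - 3*d)*(b + d)*(b*d + d)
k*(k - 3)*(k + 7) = k^3 + 4*k^2 - 21*k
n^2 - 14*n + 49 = (n - 7)^2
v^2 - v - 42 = (v - 7)*(v + 6)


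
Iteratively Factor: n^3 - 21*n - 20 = (n + 4)*(n^2 - 4*n - 5) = (n + 1)*(n + 4)*(n - 5)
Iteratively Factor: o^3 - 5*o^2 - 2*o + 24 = (o - 3)*(o^2 - 2*o - 8) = (o - 3)*(o + 2)*(o - 4)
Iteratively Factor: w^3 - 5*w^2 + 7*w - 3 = (w - 1)*(w^2 - 4*w + 3) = (w - 3)*(w - 1)*(w - 1)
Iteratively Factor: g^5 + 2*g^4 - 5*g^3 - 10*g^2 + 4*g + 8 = (g + 1)*(g^4 + g^3 - 6*g^2 - 4*g + 8) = (g + 1)*(g + 2)*(g^3 - g^2 - 4*g + 4) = (g - 1)*(g + 1)*(g + 2)*(g^2 - 4) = (g - 2)*(g - 1)*(g + 1)*(g + 2)*(g + 2)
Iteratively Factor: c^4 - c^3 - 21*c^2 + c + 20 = (c + 4)*(c^3 - 5*c^2 - c + 5) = (c - 5)*(c + 4)*(c^2 - 1) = (c - 5)*(c - 1)*(c + 4)*(c + 1)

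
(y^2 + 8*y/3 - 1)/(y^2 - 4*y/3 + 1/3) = (y + 3)/(y - 1)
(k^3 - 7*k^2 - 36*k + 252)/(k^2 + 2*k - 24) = (k^2 - 13*k + 42)/(k - 4)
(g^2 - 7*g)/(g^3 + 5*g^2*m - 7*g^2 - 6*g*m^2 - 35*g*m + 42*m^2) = g/(g^2 + 5*g*m - 6*m^2)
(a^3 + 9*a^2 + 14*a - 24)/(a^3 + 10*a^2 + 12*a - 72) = (a^2 + 3*a - 4)/(a^2 + 4*a - 12)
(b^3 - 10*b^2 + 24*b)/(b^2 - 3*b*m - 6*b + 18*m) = b*(b - 4)/(b - 3*m)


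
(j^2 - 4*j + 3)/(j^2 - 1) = (j - 3)/(j + 1)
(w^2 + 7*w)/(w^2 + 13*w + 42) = w/(w + 6)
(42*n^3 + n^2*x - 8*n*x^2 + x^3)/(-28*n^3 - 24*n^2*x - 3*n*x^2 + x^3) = (-3*n + x)/(2*n + x)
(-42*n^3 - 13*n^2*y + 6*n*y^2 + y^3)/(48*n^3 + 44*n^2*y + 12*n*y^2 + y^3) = (-21*n^2 + 4*n*y + y^2)/(24*n^2 + 10*n*y + y^2)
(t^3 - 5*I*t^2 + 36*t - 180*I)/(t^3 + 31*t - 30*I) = (t - 6*I)/(t - I)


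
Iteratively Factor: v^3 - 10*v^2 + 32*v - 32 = (v - 4)*(v^2 - 6*v + 8) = (v - 4)^2*(v - 2)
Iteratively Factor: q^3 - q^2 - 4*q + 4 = (q - 1)*(q^2 - 4) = (q - 1)*(q + 2)*(q - 2)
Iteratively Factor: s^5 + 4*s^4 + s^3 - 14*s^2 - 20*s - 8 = (s + 1)*(s^4 + 3*s^3 - 2*s^2 - 12*s - 8) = (s + 1)*(s + 2)*(s^3 + s^2 - 4*s - 4) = (s + 1)^2*(s + 2)*(s^2 - 4) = (s - 2)*(s + 1)^2*(s + 2)*(s + 2)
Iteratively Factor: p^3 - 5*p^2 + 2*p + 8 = (p - 4)*(p^2 - p - 2) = (p - 4)*(p + 1)*(p - 2)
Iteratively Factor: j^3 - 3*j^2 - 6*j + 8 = (j + 2)*(j^2 - 5*j + 4) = (j - 1)*(j + 2)*(j - 4)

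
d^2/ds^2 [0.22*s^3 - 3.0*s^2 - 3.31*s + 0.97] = 1.32*s - 6.0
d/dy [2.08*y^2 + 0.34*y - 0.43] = 4.16*y + 0.34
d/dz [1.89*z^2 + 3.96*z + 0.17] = 3.78*z + 3.96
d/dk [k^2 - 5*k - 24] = 2*k - 5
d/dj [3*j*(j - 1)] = 6*j - 3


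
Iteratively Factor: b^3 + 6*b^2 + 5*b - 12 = (b - 1)*(b^2 + 7*b + 12) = (b - 1)*(b + 4)*(b + 3)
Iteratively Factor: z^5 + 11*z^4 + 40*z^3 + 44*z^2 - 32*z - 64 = (z + 4)*(z^4 + 7*z^3 + 12*z^2 - 4*z - 16) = (z + 2)*(z + 4)*(z^3 + 5*z^2 + 2*z - 8) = (z - 1)*(z + 2)*(z + 4)*(z^2 + 6*z + 8) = (z - 1)*(z + 2)*(z + 4)^2*(z + 2)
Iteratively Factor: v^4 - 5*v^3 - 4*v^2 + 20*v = (v - 2)*(v^3 - 3*v^2 - 10*v) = (v - 5)*(v - 2)*(v^2 + 2*v) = v*(v - 5)*(v - 2)*(v + 2)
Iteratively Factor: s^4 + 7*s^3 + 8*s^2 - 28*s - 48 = (s + 3)*(s^3 + 4*s^2 - 4*s - 16) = (s - 2)*(s + 3)*(s^2 + 6*s + 8) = (s - 2)*(s + 3)*(s + 4)*(s + 2)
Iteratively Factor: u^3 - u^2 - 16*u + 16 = (u - 4)*(u^2 + 3*u - 4) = (u - 4)*(u + 4)*(u - 1)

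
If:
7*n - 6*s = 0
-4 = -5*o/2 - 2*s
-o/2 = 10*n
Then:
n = -12/143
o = 240/143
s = -14/143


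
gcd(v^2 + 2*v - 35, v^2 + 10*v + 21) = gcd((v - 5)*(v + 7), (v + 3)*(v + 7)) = v + 7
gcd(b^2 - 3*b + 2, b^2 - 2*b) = b - 2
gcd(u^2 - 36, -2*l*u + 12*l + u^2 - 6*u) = u - 6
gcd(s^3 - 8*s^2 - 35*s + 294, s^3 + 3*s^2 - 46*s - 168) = s^2 - s - 42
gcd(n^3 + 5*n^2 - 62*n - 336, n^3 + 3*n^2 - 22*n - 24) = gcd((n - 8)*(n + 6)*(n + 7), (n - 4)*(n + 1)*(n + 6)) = n + 6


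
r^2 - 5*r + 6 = (r - 3)*(r - 2)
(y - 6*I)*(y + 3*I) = y^2 - 3*I*y + 18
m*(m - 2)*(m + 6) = m^3 + 4*m^2 - 12*m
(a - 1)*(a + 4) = a^2 + 3*a - 4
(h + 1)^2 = h^2 + 2*h + 1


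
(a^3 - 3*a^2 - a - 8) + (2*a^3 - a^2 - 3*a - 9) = 3*a^3 - 4*a^2 - 4*a - 17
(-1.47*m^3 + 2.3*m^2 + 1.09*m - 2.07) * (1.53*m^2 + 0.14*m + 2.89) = -2.2491*m^5 + 3.3132*m^4 - 2.2586*m^3 + 3.6325*m^2 + 2.8603*m - 5.9823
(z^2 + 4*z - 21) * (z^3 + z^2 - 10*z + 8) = z^5 + 5*z^4 - 27*z^3 - 53*z^2 + 242*z - 168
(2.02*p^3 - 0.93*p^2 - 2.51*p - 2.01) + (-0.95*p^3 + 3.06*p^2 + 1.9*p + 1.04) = 1.07*p^3 + 2.13*p^2 - 0.61*p - 0.97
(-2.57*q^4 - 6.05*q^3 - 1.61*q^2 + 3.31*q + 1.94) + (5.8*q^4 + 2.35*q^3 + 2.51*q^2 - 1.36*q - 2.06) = 3.23*q^4 - 3.7*q^3 + 0.9*q^2 + 1.95*q - 0.12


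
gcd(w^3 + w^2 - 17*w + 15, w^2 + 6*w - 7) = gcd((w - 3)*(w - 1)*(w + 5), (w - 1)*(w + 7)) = w - 1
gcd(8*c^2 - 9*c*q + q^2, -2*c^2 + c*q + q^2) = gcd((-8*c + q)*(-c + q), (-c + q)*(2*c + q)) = -c + q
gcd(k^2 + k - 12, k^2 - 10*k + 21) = k - 3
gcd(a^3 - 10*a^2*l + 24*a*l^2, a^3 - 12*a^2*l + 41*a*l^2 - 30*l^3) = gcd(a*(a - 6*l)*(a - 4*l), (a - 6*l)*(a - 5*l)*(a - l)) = a - 6*l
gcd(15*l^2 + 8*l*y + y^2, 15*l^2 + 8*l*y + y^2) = 15*l^2 + 8*l*y + y^2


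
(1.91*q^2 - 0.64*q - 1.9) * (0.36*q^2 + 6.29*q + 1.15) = 0.6876*q^4 + 11.7835*q^3 - 2.5131*q^2 - 12.687*q - 2.185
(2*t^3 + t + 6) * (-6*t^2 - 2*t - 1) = -12*t^5 - 4*t^4 - 8*t^3 - 38*t^2 - 13*t - 6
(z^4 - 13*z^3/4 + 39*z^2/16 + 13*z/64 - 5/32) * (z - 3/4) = z^5 - 4*z^4 + 39*z^3/8 - 13*z^2/8 - 79*z/256 + 15/128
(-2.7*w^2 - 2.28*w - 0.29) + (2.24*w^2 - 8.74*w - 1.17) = -0.46*w^2 - 11.02*w - 1.46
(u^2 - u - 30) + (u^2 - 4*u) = 2*u^2 - 5*u - 30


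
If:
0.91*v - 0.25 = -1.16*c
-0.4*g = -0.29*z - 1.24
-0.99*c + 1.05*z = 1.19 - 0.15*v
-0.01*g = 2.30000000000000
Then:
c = -286.78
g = -230.00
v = 365.83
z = -321.52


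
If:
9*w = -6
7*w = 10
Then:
No Solution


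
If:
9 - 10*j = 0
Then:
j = 9/10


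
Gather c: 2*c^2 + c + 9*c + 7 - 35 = 2*c^2 + 10*c - 28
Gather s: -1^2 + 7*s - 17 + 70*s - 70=77*s - 88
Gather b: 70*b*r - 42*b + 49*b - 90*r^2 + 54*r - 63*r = b*(70*r + 7) - 90*r^2 - 9*r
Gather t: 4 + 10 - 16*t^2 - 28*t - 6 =-16*t^2 - 28*t + 8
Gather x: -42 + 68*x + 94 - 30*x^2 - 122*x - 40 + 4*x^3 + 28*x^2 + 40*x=4*x^3 - 2*x^2 - 14*x + 12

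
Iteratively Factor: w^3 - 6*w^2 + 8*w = (w)*(w^2 - 6*w + 8) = w*(w - 4)*(w - 2)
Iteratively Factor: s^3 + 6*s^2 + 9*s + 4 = (s + 1)*(s^2 + 5*s + 4) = (s + 1)*(s + 4)*(s + 1)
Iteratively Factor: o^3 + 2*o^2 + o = (o)*(o^2 + 2*o + 1) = o*(o + 1)*(o + 1)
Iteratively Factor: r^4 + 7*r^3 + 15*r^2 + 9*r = (r + 3)*(r^3 + 4*r^2 + 3*r) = (r + 1)*(r + 3)*(r^2 + 3*r) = (r + 1)*(r + 3)^2*(r)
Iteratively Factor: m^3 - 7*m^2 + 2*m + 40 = (m + 2)*(m^2 - 9*m + 20) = (m - 4)*(m + 2)*(m - 5)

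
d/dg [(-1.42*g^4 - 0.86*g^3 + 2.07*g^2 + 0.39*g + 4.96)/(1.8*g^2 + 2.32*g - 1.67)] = (-5.112*g^5 - 11.4312*g^4 + 5.4952*g^3 + 8.409*g^2 - 24.7698*g - 12.1585)/(3.24*g^4 + 8.352*g^3 - 0.6296*g^2 - 7.7488*g + 2.7889)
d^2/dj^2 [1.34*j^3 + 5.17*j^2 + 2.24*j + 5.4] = 8.04*j + 10.34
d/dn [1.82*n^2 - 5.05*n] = 3.64*n - 5.05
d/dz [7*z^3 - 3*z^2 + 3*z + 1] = 21*z^2 - 6*z + 3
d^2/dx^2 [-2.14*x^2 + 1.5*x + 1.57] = -4.28000000000000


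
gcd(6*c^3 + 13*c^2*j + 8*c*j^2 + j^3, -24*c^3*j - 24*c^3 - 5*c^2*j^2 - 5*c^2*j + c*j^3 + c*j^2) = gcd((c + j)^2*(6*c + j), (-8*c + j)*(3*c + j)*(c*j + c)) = 1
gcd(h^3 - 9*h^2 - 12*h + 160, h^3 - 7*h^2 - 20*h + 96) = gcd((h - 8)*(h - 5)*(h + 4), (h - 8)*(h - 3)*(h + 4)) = h^2 - 4*h - 32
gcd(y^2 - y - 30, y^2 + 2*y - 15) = y + 5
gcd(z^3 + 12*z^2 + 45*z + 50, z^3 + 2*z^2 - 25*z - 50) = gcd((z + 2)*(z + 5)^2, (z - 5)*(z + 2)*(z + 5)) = z^2 + 7*z + 10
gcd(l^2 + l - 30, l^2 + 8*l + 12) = l + 6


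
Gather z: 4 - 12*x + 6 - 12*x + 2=12 - 24*x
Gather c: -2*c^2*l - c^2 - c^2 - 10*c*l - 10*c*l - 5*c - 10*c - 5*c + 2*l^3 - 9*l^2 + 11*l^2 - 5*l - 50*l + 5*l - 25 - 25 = c^2*(-2*l - 2) + c*(-20*l - 20) + 2*l^3 + 2*l^2 - 50*l - 50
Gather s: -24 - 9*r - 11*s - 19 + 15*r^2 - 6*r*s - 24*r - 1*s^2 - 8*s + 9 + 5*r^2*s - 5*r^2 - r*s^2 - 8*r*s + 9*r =10*r^2 - 24*r + s^2*(-r - 1) + s*(5*r^2 - 14*r - 19) - 34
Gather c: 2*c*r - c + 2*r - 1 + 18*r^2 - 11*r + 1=c*(2*r - 1) + 18*r^2 - 9*r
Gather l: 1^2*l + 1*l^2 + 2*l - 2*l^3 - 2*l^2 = -2*l^3 - l^2 + 3*l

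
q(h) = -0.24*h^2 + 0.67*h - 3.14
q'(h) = 0.67 - 0.48*h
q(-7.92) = -23.50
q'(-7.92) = 4.47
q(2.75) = -3.11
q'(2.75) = -0.65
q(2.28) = -2.86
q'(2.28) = -0.42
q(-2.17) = -5.72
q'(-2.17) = 1.71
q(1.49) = -2.67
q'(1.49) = -0.05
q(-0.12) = -3.22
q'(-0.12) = 0.73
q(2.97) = -3.27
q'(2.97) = -0.76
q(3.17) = -3.43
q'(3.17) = -0.85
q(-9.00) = -28.61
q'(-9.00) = 4.99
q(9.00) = -16.55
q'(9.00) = -3.65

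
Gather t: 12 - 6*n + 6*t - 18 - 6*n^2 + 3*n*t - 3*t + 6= -6*n^2 - 6*n + t*(3*n + 3)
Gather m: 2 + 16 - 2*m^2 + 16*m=-2*m^2 + 16*m + 18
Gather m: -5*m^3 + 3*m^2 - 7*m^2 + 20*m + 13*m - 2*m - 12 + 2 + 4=-5*m^3 - 4*m^2 + 31*m - 6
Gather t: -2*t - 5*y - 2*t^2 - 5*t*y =-2*t^2 + t*(-5*y - 2) - 5*y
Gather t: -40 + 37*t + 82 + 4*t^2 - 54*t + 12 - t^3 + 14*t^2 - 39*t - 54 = -t^3 + 18*t^2 - 56*t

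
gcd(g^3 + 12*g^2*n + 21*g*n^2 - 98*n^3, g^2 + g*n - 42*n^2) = g + 7*n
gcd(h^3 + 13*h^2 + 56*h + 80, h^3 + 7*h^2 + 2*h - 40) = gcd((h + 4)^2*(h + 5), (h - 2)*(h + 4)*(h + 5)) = h^2 + 9*h + 20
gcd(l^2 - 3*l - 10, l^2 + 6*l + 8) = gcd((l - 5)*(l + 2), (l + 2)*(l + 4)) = l + 2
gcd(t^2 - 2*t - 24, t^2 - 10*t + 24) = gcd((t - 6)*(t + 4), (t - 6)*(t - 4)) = t - 6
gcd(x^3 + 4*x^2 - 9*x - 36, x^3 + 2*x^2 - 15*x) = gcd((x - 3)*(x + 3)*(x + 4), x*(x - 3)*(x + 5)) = x - 3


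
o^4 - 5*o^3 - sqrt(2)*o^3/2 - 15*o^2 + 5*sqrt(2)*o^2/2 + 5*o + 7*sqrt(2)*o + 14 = (o - 7)*(o + 2)*(o - sqrt(2))*(o + sqrt(2)/2)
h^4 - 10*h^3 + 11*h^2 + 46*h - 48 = (h - 8)*(h - 3)*(h - 1)*(h + 2)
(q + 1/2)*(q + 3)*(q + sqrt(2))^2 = q^4 + 2*sqrt(2)*q^3 + 7*q^3/2 + 7*q^2/2 + 7*sqrt(2)*q^2 + 3*sqrt(2)*q + 7*q + 3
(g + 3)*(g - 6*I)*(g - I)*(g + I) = g^4 + 3*g^3 - 6*I*g^3 + g^2 - 18*I*g^2 + 3*g - 6*I*g - 18*I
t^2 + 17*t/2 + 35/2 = (t + 7/2)*(t + 5)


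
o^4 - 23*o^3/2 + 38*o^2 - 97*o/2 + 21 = (o - 7)*(o - 2)*(o - 3/2)*(o - 1)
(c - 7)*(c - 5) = c^2 - 12*c + 35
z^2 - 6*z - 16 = (z - 8)*(z + 2)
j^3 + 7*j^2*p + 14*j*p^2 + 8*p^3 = (j + p)*(j + 2*p)*(j + 4*p)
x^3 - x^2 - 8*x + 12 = (x - 2)^2*(x + 3)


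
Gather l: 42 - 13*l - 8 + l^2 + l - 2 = l^2 - 12*l + 32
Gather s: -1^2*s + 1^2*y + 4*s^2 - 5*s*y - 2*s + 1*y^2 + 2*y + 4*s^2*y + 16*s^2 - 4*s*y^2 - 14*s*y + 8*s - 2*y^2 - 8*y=s^2*(4*y + 20) + s*(-4*y^2 - 19*y + 5) - y^2 - 5*y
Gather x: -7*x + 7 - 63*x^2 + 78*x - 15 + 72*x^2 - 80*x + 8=9*x^2 - 9*x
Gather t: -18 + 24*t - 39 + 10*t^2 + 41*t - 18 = 10*t^2 + 65*t - 75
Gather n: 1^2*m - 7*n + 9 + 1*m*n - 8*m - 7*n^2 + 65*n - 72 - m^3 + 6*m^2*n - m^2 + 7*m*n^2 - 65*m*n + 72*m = -m^3 - m^2 + 65*m + n^2*(7*m - 7) + n*(6*m^2 - 64*m + 58) - 63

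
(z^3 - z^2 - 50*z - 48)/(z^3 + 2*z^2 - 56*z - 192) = (z + 1)/(z + 4)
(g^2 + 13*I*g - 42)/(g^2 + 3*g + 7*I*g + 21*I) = (g + 6*I)/(g + 3)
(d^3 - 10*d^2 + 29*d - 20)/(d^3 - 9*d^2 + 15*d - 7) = (d^2 - 9*d + 20)/(d^2 - 8*d + 7)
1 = 1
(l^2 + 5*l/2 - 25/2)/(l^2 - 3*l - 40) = (l - 5/2)/(l - 8)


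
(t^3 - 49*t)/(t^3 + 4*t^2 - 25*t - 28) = t*(t - 7)/(t^2 - 3*t - 4)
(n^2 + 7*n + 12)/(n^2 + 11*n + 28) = (n + 3)/(n + 7)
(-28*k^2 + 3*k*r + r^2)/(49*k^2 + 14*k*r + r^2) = (-4*k + r)/(7*k + r)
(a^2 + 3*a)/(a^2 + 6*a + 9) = a/(a + 3)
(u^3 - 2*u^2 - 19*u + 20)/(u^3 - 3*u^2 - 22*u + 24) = (u - 5)/(u - 6)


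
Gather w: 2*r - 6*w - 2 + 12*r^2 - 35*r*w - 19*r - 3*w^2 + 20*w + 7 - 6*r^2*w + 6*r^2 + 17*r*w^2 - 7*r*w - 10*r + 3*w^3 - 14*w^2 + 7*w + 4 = 18*r^2 - 27*r + 3*w^3 + w^2*(17*r - 17) + w*(-6*r^2 - 42*r + 21) + 9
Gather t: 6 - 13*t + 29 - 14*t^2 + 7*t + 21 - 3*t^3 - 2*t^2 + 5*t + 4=-3*t^3 - 16*t^2 - t + 60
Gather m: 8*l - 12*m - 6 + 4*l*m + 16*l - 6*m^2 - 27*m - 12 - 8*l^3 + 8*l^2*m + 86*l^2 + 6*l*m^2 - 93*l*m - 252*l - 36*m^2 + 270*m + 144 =-8*l^3 + 86*l^2 - 228*l + m^2*(6*l - 42) + m*(8*l^2 - 89*l + 231) + 126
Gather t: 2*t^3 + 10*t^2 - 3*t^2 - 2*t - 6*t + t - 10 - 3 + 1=2*t^3 + 7*t^2 - 7*t - 12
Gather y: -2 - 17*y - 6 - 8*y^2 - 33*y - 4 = -8*y^2 - 50*y - 12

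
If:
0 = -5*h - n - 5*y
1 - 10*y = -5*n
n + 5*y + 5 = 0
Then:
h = 1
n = -11/7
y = -24/35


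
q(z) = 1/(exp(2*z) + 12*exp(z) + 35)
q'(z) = (-2*exp(2*z) - 12*exp(z))/(exp(2*z) + 12*exp(z) + 35)^2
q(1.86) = 0.01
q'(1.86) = -0.01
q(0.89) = 0.01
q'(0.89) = -0.01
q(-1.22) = 0.03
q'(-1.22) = -0.00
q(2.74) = 0.00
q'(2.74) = -0.00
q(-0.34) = 0.02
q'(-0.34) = -0.00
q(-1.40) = 0.03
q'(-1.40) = -0.00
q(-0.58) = 0.02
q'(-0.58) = -0.00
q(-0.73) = 0.02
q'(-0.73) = -0.00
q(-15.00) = 0.03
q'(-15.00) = 0.00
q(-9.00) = 0.03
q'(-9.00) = 0.00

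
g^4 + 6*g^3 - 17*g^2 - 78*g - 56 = (g - 4)*(g + 1)*(g + 2)*(g + 7)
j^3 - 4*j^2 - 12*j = j*(j - 6)*(j + 2)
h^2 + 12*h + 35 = (h + 5)*(h + 7)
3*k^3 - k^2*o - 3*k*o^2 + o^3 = (-3*k + o)*(-k + o)*(k + o)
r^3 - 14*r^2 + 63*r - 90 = (r - 6)*(r - 5)*(r - 3)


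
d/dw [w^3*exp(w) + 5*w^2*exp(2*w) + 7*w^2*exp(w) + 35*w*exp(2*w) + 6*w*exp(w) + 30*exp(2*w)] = (w^3 + 10*w^2*exp(w) + 10*w^2 + 80*w*exp(w) + 20*w + 95*exp(w) + 6)*exp(w)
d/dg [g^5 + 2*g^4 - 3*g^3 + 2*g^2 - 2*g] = 5*g^4 + 8*g^3 - 9*g^2 + 4*g - 2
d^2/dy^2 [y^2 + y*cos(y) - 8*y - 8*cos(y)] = -y*cos(y) - 2*sin(y) + 8*cos(y) + 2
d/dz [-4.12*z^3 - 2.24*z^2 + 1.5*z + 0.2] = -12.36*z^2 - 4.48*z + 1.5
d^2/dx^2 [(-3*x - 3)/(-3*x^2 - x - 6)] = 6*((x + 1)*(6*x + 1)^2 - (9*x + 4)*(3*x^2 + x + 6))/(3*x^2 + x + 6)^3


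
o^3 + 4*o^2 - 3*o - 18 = (o - 2)*(o + 3)^2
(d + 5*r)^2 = d^2 + 10*d*r + 25*r^2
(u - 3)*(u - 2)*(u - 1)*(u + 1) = u^4 - 5*u^3 + 5*u^2 + 5*u - 6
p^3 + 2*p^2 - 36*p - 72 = (p - 6)*(p + 2)*(p + 6)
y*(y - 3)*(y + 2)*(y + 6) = y^4 + 5*y^3 - 12*y^2 - 36*y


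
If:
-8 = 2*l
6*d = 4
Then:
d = 2/3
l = -4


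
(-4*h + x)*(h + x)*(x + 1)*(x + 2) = -4*h^2*x^2 - 12*h^2*x - 8*h^2 - 3*h*x^3 - 9*h*x^2 - 6*h*x + x^4 + 3*x^3 + 2*x^2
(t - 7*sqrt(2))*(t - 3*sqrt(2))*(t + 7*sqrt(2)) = t^3 - 3*sqrt(2)*t^2 - 98*t + 294*sqrt(2)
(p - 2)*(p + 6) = p^2 + 4*p - 12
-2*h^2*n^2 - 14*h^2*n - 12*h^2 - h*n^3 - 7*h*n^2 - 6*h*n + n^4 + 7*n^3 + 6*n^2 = (-2*h + n)*(h + n)*(n + 1)*(n + 6)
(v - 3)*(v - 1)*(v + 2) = v^3 - 2*v^2 - 5*v + 6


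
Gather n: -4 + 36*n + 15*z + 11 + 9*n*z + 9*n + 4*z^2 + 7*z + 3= n*(9*z + 45) + 4*z^2 + 22*z + 10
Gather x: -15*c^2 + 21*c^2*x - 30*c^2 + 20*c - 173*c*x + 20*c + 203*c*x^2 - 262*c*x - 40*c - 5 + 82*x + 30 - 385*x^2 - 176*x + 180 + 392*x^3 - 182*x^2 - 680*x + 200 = -45*c^2 + 392*x^3 + x^2*(203*c - 567) + x*(21*c^2 - 435*c - 774) + 405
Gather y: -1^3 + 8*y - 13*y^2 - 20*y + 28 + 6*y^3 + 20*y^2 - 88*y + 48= 6*y^3 + 7*y^2 - 100*y + 75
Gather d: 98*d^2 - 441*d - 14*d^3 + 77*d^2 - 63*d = -14*d^3 + 175*d^2 - 504*d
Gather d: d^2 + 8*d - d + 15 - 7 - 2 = d^2 + 7*d + 6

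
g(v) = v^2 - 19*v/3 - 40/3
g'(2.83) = -0.67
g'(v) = 2*v - 19/3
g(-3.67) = 23.38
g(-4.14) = 30.03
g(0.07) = -13.77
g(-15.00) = 306.67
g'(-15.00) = -36.33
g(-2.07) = 4.06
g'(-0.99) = -8.31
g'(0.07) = -6.19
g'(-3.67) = -13.67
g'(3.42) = 0.51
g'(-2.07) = -10.47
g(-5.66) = 54.55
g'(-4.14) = -14.61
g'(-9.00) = -24.33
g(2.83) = -23.25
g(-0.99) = -6.08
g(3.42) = -23.30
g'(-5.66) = -17.65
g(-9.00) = 124.67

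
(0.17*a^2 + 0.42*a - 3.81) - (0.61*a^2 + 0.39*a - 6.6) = -0.44*a^2 + 0.03*a + 2.79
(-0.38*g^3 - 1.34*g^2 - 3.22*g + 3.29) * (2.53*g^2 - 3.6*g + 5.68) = -0.9614*g^5 - 2.0222*g^4 - 5.481*g^3 + 12.3045*g^2 - 30.1336*g + 18.6872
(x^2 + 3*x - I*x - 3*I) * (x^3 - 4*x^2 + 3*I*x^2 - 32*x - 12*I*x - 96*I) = x^5 - x^4 + 2*I*x^4 - 41*x^3 - 2*I*x^3 - 99*x^2 - 88*I*x^2 - 132*x - 192*I*x - 288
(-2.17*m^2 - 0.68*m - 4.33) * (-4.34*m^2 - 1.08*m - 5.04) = 9.4178*m^4 + 5.2948*m^3 + 30.4634*m^2 + 8.1036*m + 21.8232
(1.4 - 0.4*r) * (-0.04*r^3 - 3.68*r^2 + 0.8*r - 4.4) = 0.016*r^4 + 1.416*r^3 - 5.472*r^2 + 2.88*r - 6.16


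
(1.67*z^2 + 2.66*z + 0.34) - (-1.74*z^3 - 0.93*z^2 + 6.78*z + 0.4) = 1.74*z^3 + 2.6*z^2 - 4.12*z - 0.06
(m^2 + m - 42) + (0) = m^2 + m - 42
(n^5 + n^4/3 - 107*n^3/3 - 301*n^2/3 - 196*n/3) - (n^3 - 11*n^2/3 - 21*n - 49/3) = n^5 + n^4/3 - 110*n^3/3 - 290*n^2/3 - 133*n/3 + 49/3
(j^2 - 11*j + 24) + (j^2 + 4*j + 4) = 2*j^2 - 7*j + 28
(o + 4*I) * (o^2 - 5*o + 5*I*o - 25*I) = o^3 - 5*o^2 + 9*I*o^2 - 20*o - 45*I*o + 100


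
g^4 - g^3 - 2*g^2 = g^2*(g - 2)*(g + 1)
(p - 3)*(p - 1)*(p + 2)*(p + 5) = p^4 + 3*p^3 - 15*p^2 - 19*p + 30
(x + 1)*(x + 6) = x^2 + 7*x + 6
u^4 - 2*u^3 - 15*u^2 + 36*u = u*(u - 3)^2*(u + 4)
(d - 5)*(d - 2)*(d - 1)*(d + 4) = d^4 - 4*d^3 - 15*d^2 + 58*d - 40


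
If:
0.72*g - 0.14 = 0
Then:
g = 0.19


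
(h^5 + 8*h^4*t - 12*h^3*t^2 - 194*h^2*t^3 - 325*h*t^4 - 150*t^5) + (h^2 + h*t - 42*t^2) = h^5 + 8*h^4*t - 12*h^3*t^2 - 194*h^2*t^3 + h^2 - 325*h*t^4 + h*t - 150*t^5 - 42*t^2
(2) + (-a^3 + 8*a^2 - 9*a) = -a^3 + 8*a^2 - 9*a + 2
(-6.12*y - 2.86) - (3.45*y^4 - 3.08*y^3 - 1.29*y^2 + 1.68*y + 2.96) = -3.45*y^4 + 3.08*y^3 + 1.29*y^2 - 7.8*y - 5.82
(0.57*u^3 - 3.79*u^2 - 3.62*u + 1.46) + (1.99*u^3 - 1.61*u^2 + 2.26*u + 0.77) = 2.56*u^3 - 5.4*u^2 - 1.36*u + 2.23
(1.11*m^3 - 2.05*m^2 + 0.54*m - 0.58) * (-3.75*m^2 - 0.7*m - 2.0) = -4.1625*m^5 + 6.9105*m^4 - 2.81*m^3 + 5.897*m^2 - 0.674*m + 1.16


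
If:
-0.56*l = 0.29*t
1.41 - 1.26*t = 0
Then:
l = -0.58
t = 1.12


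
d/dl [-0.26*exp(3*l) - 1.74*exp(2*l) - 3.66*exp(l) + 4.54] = (-0.78*exp(2*l) - 3.48*exp(l) - 3.66)*exp(l)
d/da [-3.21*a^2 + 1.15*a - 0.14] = 1.15 - 6.42*a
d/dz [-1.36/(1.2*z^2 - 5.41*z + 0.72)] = (3.264*z - 7.3576)/(1.2*z^2 - 5.41*z + 0.72)^2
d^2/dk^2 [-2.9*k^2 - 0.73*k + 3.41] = -5.80000000000000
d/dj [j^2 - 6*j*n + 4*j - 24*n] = 2*j - 6*n + 4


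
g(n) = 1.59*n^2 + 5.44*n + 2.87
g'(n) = 3.18*n + 5.44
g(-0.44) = 0.78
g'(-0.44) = 4.04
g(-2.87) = 0.35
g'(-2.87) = -3.69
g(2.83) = 31.00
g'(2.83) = 14.44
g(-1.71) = -1.78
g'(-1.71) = 0.00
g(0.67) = 7.23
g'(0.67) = 7.57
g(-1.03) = -1.05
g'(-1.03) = 2.16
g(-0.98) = -0.93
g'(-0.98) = 2.32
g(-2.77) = 0.00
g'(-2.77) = -3.37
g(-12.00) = 166.55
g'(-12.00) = -32.72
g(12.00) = 297.11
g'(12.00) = 43.60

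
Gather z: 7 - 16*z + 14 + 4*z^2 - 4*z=4*z^2 - 20*z + 21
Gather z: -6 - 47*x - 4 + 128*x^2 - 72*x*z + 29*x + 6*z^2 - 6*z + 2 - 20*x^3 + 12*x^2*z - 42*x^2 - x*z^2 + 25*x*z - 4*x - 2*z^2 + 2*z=-20*x^3 + 86*x^2 - 22*x + z^2*(4 - x) + z*(12*x^2 - 47*x - 4) - 8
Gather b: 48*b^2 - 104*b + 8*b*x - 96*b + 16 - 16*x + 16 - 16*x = 48*b^2 + b*(8*x - 200) - 32*x + 32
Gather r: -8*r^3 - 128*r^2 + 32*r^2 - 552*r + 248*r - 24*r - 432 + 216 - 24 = -8*r^3 - 96*r^2 - 328*r - 240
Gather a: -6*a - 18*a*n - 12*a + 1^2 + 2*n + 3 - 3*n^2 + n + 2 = a*(-18*n - 18) - 3*n^2 + 3*n + 6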